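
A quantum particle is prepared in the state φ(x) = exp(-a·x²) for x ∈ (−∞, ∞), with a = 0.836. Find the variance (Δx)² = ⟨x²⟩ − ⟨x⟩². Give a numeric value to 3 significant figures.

Compute ⟨x⟩ and ⟨x²⟩ separately, then (Δx)² = ⟨x²⟩ − ⟨x⟩².
Gaussian moments: ∫x^(2j)·e^(−2ax²) dx = (2j−1)!!/(4a)^j · √(π/(2a)), odd powers integrate to 0; here √(π/(2a)) = 1.3707.
Normalization: ∫|φ|² dx = 1.3707.
⟨x⟩ = 0.0000 and ⟨x²⟩ = 0.29904.
(Δx)² = 0.29904 − (0.0000)² = 0.29904.

0.299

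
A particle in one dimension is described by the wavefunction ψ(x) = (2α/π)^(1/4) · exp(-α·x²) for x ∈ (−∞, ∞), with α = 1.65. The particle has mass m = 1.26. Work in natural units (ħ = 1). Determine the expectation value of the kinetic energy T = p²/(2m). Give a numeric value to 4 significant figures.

T = −(ħ²/2m) d²/dx², so ⟨T⟩ = −(ħ²/2m) ∫ ψ*·ψ'' dx; with m = 1.26.
Gaussian moments: ∫x^(2j)·e^(−2αx²) dx = (2j−1)!!/(4α)^j · √(π/(2α)), odd powers integrate to 0; here √(π/(2α)) = 0.97570. Derivatives: d/dx e^(−αx²) = −2αx·e^(−αx²), d²/dx² e^(−αx²) = (4α²x² − 2α)·e^(−αx²).
⟨T⟩ = 0.65476.

0.6548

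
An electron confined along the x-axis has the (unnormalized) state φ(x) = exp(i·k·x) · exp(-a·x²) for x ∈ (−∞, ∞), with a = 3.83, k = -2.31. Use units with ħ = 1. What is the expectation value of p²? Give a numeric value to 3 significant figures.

p² φ = −ħ² d²φ/dx²; ⟨p²⟩ = −ħ² ∫ φ*·φ'' dx / ∫|φ|² dx.
Gaussian moments: ∫x^(2j)·e^(−2ax²) dx = (2j−1)!!/(4a)^j · √(π/(2a)), odd powers integrate to 0; here √(π/(2a)) = 0.64041. Derivatives: φ′ = (ik − 2ax)·φ, φ″ = ((ik − 2ax)² − 2a)·φ; the odd-in-x pieces drop out.
State is unnormalized: ∫|φ|² dx = 0.64041, and ∫φ*·(−ħ² φ'') dx = 5.8701, so ⟨p²⟩ = 5.8701 / 0.64041.
⟨p²⟩ = 9.1661.

9.17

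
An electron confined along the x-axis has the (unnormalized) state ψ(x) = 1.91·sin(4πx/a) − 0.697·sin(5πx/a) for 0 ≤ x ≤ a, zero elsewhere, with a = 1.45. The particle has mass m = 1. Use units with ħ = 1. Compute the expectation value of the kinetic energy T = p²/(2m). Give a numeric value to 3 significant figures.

40.0

T = −(ħ²/2m) d²/dx², so ⟨T⟩ = −(ħ²/2m) ∫ ψ*·ψ'' dx / ∫|ψ|² dx; with m = 1.
d²/dx² sin(jπx/a) = −(jπ/a)²·sin(jπx/a); on 0 ≤ x ≤ a, ∫sin²(jπx/a) dx = a/2 and ∫sin(jπx/a)·sin(lπx/a) dx = 0 for j ≠ l, so only diagonal terms survive in ∫|ψ|² and ∫ψ·ψ″; ∫ψ·ψ′ dx = [ψ²/2] between the walls = 0.
State is unnormalized: ∫|ψ|² dx = 2.9971, and ∫ψ*·(−ħ²/2m · ψ'') dx = 119.99, so ⟨T⟩ = 119.99 / 2.9971.
⟨T⟩ = 40.036.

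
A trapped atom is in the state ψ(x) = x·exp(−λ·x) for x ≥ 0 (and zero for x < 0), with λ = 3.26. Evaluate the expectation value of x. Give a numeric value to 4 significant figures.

⟨x⟩ = ∫ x·|ψ|² dx / ∫|ψ|² dx (integrals over the domain).
Every integrand reduces to terms xʲ·e^(−2λx) on [0, ∞); use ∫₀^∞ xʲ·e^(−2λx) dx = j!/(2λ)^(j+1).
State is unnormalized: ∫|ψ|² dx = 0.0072158, and ∫ψ*·x·ψ dx = 0.0033202, so ⟨x⟩ = 0.0033202 / 0.0072158.
⟨x⟩ = 0.46012.

0.4601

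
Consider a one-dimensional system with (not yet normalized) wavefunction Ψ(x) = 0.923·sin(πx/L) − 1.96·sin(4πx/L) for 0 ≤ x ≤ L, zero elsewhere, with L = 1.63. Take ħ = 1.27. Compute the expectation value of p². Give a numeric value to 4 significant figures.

p² Ψ = −ħ² d²Ψ/dx²; ⟨p²⟩ = −ħ² ∫ Ψ*·Ψ'' dx / ∫|Ψ|² dx.
d²/dx² sin(jπx/L) = −(jπ/L)²·sin(jπx/L); on 0 ≤ x ≤ L, ∫sin²(jπx/L) dx = L/2 and ∫sin(jπx/L)·sin(lπx/L) dx = 0 for j ≠ l, so only diagonal terms survive in ∫|Ψ|² and ∫Ψ·Ψ″; ∫Ψ·Ψ′ dx = [Ψ²/2] between the walls = 0.
State is unnormalized: ∫|Ψ|² dx = 3.8252, and ∫Ψ*·(−ħ² Ψ'') dx = 304.30, so ⟨p²⟩ = 304.30 / 3.8252.
⟨p²⟩ = 79.550.

79.55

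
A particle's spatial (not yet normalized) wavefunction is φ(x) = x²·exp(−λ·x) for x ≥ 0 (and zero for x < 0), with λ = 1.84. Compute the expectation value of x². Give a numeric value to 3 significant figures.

2.22

⟨x²⟩ = ∫ x²·|φ|² dx / ∫|φ|² dx (integrals over the domain).
Every integrand reduces to terms xʲ·e^(−2λx) on [0, ∞); use ∫₀^∞ xʲ·e^(−2λx) dx = j!/(2λ)^(j+1).
State is unnormalized: ∫|φ|² dx = 0.035561, and ∫φ*·x²·φ dx = 0.078777, so ⟨x²⟩ = 0.078777 / 0.035561.
⟨x²⟩ = 2.2153.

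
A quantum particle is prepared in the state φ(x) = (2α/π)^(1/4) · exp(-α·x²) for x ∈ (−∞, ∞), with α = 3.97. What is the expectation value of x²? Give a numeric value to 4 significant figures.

⟨x²⟩ = ∫ x²·|φ|² dx (integrals over the domain).
Gaussian moments: ∫x^(2j)·e^(−2αx²) dx = (2j−1)!!/(4α)^j · √(π/(2α)), odd powers integrate to 0; here √(π/(2α)) = 0.62902.
⟨x²⟩ = 0.062972.

0.06297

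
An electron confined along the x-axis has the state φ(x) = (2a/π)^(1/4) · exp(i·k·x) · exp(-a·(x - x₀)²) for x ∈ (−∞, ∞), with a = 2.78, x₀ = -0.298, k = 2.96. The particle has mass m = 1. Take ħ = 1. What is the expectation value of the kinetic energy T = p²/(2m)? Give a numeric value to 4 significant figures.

5.771

T = −(ħ²/2m) d²/dx², so ⟨T⟩ = −(ħ²/2m) ∫ φ*·φ'' dx; with m = 1.
Gaussian moments (u = x − x₀): ∫u^(2j)·e^(−2au²) du = (2j−1)!!/(4a)^j · √(π/(2a)), odd powers integrate to 0; here √(π/(2a)) = 0.75169. Derivatives: φ′ = (ik − 2au)·φ, φ″ = ((ik − 2au)² − 2a)·φ; the odd-in-u pieces drop out.
⟨T⟩ = 5.7708.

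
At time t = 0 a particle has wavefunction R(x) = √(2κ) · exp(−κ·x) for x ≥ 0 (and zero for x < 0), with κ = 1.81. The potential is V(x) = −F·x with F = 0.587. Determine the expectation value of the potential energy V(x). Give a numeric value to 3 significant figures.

⟨V⟩ = ∫ V(x)·|R|² dx.
Every integrand reduces to terms xʲ·e^(−2κx) on [0, ∞); use ∫₀^∞ xʲ·e^(−2κx) dx = j!/(2κ)^(j+1).
⟨V⟩ = -0.16215.

-0.162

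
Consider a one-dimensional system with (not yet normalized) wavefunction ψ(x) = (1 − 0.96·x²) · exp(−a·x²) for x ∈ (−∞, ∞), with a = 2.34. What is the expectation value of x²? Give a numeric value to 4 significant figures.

⟨x²⟩ = ∫ x²·|ψ|² dx / ∫|ψ|² dx (integrals over the domain).
Expand each integrand as polynomial × e^(−2ax²) and use ∫x^(2j)·e^(−2ax²) dx = (2j−1)!!/(4a)^j · √(π/(2a)), odd powers → 0; here √(π/(2a)) = 0.81932.
State is unnormalized: ∫|ψ|² dx = 0.67711, and ∫ψ*·x²·ψ dx = 0.047479, so ⟨x²⟩ = 0.047479 / 0.67711.
⟨x²⟩ = 0.070120.

0.07012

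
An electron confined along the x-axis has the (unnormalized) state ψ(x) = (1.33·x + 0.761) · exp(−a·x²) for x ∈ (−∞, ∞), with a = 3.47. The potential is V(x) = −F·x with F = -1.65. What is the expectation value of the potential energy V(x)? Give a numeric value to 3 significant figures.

⟨V⟩ = ∫ V(x)·|ψ|² dx / ∫|ψ|² dx.
Expand each integrand as polynomial × e^(−2ax²) and use ∫x^(2j)·e^(−2ax²) dx = (2j−1)!!/(4a)^j · √(π/(2a)), odd powers → 0; here √(π/(2a)) = 0.67281.
State is unnormalized: ∫|ψ|² dx = 0.47539, and ∫ψ*·V(x)·ψ dx = 0.16190, so ⟨V⟩ = 0.16190 / 0.47539.
⟨V⟩ = 0.34057.

0.341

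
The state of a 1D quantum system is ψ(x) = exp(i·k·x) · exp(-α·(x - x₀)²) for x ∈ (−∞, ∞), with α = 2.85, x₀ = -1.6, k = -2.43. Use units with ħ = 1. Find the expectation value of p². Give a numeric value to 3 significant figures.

p² ψ = −ħ² d²ψ/dx²; ⟨p²⟩ = −ħ² ∫ ψ*·ψ'' dx / ∫|ψ|² dx.
Gaussian moments (u = x − x₀): ∫u^(2j)·e^(−2αu²) du = (2j−1)!!/(4α)^j · √(π/(2α)), odd powers integrate to 0; here √(π/(2α)) = 0.74240. Derivatives: ψ′ = (ik − 2αu)·ψ, ψ″ = ((ik − 2αu)² − 2α)·ψ; the odd-in-u pieces drop out.
State is unnormalized: ∫|ψ|² dx = 0.74240, and ∫ψ*·(−ħ² ψ'') dx = 6.4996, so ⟨p²⟩ = 6.4996 / 0.74240.
⟨p²⟩ = 8.7549.

8.75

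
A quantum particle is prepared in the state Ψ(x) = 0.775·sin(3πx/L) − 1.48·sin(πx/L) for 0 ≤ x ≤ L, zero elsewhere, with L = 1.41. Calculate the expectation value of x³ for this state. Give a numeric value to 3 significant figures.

0.397

⟨x³⟩ = ∫ x³·|Ψ|² dx / ∫|Ψ|² dx (integrals over the domain).
On 0 ≤ x ≤ L (j ≠ l): ∫sin²(jπx/L) dx = L/2, ∫sin(jπx/L)·sin(lπx/L) dx = 0; diagonal moments ∫x·sin²(jπx/L) dx = L²/4, ∫x²·sin²(jπx/L) dx = L³·(1/6 − 1/(4j²π²)); cross terms ∫x·sin(jπx/L)·sin(lπx/L) dx = 0 for j + l even and −4jlL²/(π²(j² − l²)²) for j + l odd, ∫x²·sin(jπx/L)·sin(lπx/L) dx = (−1)^(j+l)·4jlL³/(π²(j² − l²)²); higher powers the same way via product-to-sum and parts.
State is unnormalized: ∫|Ψ|² dx = 1.9677, and ∫Ψ*·x³·Ψ dx = 0.78160, so ⟨x³⟩ = 0.78160 / 1.9677.
⟨x³⟩ = 0.39722.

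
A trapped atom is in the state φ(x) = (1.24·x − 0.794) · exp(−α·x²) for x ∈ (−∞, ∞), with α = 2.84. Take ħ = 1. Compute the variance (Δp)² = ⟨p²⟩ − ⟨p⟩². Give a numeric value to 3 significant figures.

Compute ⟨p⟩ and ⟨p²⟩ separately; (Δp)² = ⟨p²⟩ − ⟨p⟩².
Expand each integrand as polynomial × e^(−2αx²) and use ∫x^(2j)·e^(−2αx²) dx = (2j−1)!!/(4α)^j · √(π/(2α)), odd powers → 0; here √(π/(2α)) = 0.74371. Differentiate with the product rule, d/dx e^(−αx²) = −2αx·e^(−αx²).
Normalization: ∫|φ|² dx = 0.56952.
⟨p⟩ = 0.0000 and ⟨p²⟩ = 3.8439.
(Δp)² = 3.8439 − (0.0000)² = 3.8439.

3.84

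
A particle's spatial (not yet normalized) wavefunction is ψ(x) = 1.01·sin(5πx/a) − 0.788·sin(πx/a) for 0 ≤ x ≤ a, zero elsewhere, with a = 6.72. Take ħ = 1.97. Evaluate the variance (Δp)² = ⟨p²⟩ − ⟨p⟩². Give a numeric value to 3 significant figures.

Compute ⟨p⟩ and ⟨p²⟩ separately; (Δp)² = ⟨p²⟩ − ⟨p⟩².
d²/dx² sin(jπx/a) = −(jπ/a)²·sin(jπx/a); on 0 ≤ x ≤ a, ∫sin²(jπx/a) dx = a/2 and ∫sin(jπx/a)·sin(lπx/a) dx = 0 for j ≠ l, so only diagonal terms survive in ∫|ψ|² and ∫ψ·ψ″; ∫ψ·ψ′ dx = [ψ²/2] between the walls = 0.
Normalization: ∫|ψ|² dx = 5.5139.
⟨p⟩ = 0.0000 and ⟨p²⟩ = 13.502.
(Δp)² = 13.502 − (0.0000)² = 13.502.

13.5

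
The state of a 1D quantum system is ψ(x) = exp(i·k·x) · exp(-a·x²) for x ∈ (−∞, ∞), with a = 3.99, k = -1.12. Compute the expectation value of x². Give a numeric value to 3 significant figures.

⟨x²⟩ = ∫ x²·|ψ|² dx / ∫|ψ|² dx (integrals over the domain).
Gaussian moments: ∫x^(2j)·e^(−2ax²) dx = (2j−1)!!/(4a)^j · √(π/(2a)), odd powers integrate to 0; here √(π/(2a)) = 0.62744.
State is unnormalized: ∫|ψ|² dx = 0.62744, and ∫ψ*·x²·ψ dx = 0.039313, so ⟨x²⟩ = 0.039313 / 0.62744.
⟨x²⟩ = 0.062657.

0.0627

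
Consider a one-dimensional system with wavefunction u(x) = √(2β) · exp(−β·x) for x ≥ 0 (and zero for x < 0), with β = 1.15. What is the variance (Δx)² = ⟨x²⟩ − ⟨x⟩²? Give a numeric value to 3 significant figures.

0.189

Compute ⟨x⟩ and ⟨x²⟩ separately, then (Δx)² = ⟨x²⟩ − ⟨x⟩².
Every integrand reduces to terms xʲ·e^(−2βx) on [0, ∞); use ∫₀^∞ xʲ·e^(−2βx) dx = j!/(2β)^(j+1).
⟨x⟩ = 0.43478 and ⟨x²⟩ = 0.37807.
(Δx)² = 0.37807 − (0.43478)² = 0.18904.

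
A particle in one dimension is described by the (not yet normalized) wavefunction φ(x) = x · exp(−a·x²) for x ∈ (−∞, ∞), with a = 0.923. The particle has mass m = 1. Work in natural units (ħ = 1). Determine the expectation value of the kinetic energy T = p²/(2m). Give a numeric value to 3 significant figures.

T = −(ħ²/2m) d²/dx², so ⟨T⟩ = −(ħ²/2m) ∫ φ*·φ'' dx / ∫|φ|² dx; with m = 1.
Expand each integrand as polynomial × e^(−2ax²) and use ∫x^(2j)·e^(−2ax²) dx = (2j−1)!!/(4a)^j · √(π/(2a)), odd powers → 0; here √(π/(2a)) = 1.3045. Differentiate with the product rule, d/dx e^(−ax²) = −2ax·e^(−ax²).
State is unnormalized: ∫|φ|² dx = 0.35334, and ∫φ*·(−ħ²/2m · φ'') dx = 0.48920, so ⟨T⟩ = 0.48920 / 0.35334.
⟨T⟩ = 1.3845.

1.38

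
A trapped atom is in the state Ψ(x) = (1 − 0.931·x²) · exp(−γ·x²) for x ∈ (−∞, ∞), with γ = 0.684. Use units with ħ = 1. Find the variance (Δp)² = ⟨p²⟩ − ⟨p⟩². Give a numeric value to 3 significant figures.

Compute ⟨p⟩ and ⟨p²⟩ separately; (Δp)² = ⟨p²⟩ − ⟨p⟩².
Expand each integrand as polynomial × e^(−2γx²) and use ∫x^(2j)·e^(−2γx²) dx = (2j−1)!!/(4γ)^j · √(π/(2γ)), odd powers → 0; here √(π/(2γ)) = 1.5154. Differentiate with the product rule, d/dx e^(−γx²) = −2γx·e^(−γx²).
Normalization: ∫|Ψ|² dx = 1.0105.
⟨p⟩ = 0.0000 and ⟨p²⟩ = 2.5553.
(Δp)² = 2.5553 − (0.0000)² = 2.5553.

2.56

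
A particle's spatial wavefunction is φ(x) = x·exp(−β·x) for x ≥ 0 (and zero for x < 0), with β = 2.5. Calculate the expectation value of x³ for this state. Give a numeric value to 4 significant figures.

0.4800

⟨x³⟩ = ∫ x³·|φ|² dx / ∫|φ|² dx (integrals over the domain).
Every integrand reduces to terms xʲ·e^(−2βx) on [0, ∞); use ∫₀^∞ xʲ·e^(−2βx) dx = j!/(2β)^(j+1).
State is unnormalized: ∫|φ|² dx = 0.016000, and ∫φ*·x³·φ dx = 0.0076800, so ⟨x³⟩ = 0.0076800 / 0.016000.
⟨x³⟩ = 0.48000.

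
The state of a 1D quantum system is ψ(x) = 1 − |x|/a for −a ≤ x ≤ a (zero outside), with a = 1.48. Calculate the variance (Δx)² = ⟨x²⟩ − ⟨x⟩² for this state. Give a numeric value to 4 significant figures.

0.2190

Compute ⟨x⟩ and ⟨x²⟩ separately, then (Δx)² = ⟨x²⟩ − ⟨x⟩².
ψ is even, so ∫ over [−a, a] = 2∫₀ᵃ with ψ = 1 − x/a there: ∫₀ᵃ (1 − x/a)² dx = a/3, ∫₀ᵃ x²(1 − x/a)² dx = a³/30, ∫₀ᵃ x⁴(1 − x/a)² dx = a⁵/105.
Normalization: ∫|ψ|² dx = 0.98667.
⟨x⟩ = 0.0000 and ⟨x²⟩ = 0.21904.
(Δx)² = 0.21904 − (0.0000)² = 0.21904.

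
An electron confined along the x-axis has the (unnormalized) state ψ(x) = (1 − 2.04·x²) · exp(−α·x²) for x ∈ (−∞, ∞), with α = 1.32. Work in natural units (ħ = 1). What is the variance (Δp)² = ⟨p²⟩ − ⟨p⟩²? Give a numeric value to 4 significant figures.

5.509

Compute ⟨p⟩ and ⟨p²⟩ separately; (Δp)² = ⟨p²⟩ − ⟨p⟩².
Expand each integrand as polynomial × e^(−2αx²) and use ∫x^(2j)·e^(−2αx²) dx = (2j−1)!!/(4α)^j · √(π/(2α)), odd powers → 0; here √(π/(2α)) = 1.0909. Differentiate with the product rule, d/dx e^(−αx²) = −2αx·e^(−αx²).
Normalization: ∫|ψ|² dx = 0.73645.
⟨p⟩ = 0.0000 and ⟨p²⟩ = 5.5093.
(Δp)² = 5.5093 − (0.0000)² = 5.5093.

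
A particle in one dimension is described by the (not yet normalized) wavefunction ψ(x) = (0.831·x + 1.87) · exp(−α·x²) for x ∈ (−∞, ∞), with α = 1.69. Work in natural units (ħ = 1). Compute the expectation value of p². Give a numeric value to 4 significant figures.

p² ψ = −ħ² d²ψ/dx²; ⟨p²⟩ = −ħ² ∫ ψ*·ψ'' dx / ∫|ψ|² dx.
Expand each integrand as polynomial × e^(−2αx²) and use ∫x^(2j)·e^(−2αx²) dx = (2j−1)!!/(4α)^j · √(π/(2α)), odd powers → 0; here √(π/(2α)) = 0.96409. Differentiate with the product rule, d/dx e^(−αx²) = −2αx·e^(−αx²).
State is unnormalized: ∫|ψ|² dx = 3.4698, and ∫ψ*·(−ħ² ψ'') dx = 6.1968, so ⟨p²⟩ = 6.1968 / 3.4698.
⟨p²⟩ = 1.7859.

1.786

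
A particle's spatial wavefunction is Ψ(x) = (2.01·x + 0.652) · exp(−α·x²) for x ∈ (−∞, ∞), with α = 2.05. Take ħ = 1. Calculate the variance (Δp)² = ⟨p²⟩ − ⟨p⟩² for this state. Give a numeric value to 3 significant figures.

Compute ⟨p⟩ and ⟨p²⟩ separately; (Δp)² = ⟨p²⟩ − ⟨p⟩².
Expand each integrand as polynomial × e^(−2αx²) and use ∫x^(2j)·e^(−2αx²) dx = (2j−1)!!/(4α)^j · √(π/(2α)), odd powers → 0; here √(π/(2α)) = 0.87535. Differentiate with the product rule, d/dx e^(−αx²) = −2αx·e^(−αx²).
Normalization: ∫|Ψ|² dx = 0.80340.
⟨p⟩ = 0.0000 and ⟨p²⟩ = 4.2510.
(Δp)² = 4.2510 − (0.0000)² = 4.2510.

4.25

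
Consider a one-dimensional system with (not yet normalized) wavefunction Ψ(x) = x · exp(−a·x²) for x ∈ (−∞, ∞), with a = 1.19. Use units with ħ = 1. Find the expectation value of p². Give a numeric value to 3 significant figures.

3.57

p² Ψ = −ħ² d²Ψ/dx²; ⟨p²⟩ = −ħ² ∫ Ψ*·Ψ'' dx / ∫|Ψ|² dx.
Expand each integrand as polynomial × e^(−2ax²) and use ∫x^(2j)·e^(−2ax²) dx = (2j−1)!!/(4a)^j · √(π/(2a)), odd powers → 0; here √(π/(2a)) = 1.1489. Differentiate with the product rule, d/dx e^(−ax²) = −2ax·e^(−ax²).
State is unnormalized: ∫|Ψ|² dx = 0.24137, and ∫Ψ*·(−ħ² Ψ'') dx = 0.86168, so ⟨p²⟩ = 0.86168 / 0.24137.
⟨p²⟩ = 3.5700.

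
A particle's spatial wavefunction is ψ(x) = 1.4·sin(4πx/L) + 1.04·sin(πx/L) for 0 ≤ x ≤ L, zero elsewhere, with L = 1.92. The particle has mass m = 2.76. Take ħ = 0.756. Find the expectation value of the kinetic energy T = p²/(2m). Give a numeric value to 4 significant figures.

2.957

T = −(ħ²/2m) d²/dx², so ⟨T⟩ = −(ħ²/2m) ∫ ψ*·ψ'' dx / ∫|ψ|² dx; with m = 2.76.
d²/dx² sin(jπx/L) = −(jπ/L)²·sin(jπx/L); on 0 ≤ x ≤ L, ∫sin²(jπx/L) dx = L/2 and ∫sin(jπx/L)·sin(lπx/L) dx = 0 for j ≠ l, so only diagonal terms survive in ∫|ψ|² and ∫ψ·ψ″; ∫ψ·ψ′ dx = [ψ²/2] between the walls = 0.
State is unnormalized: ∫|ψ|² dx = 2.9199, and ∫ψ*·(−ħ²/2m · ψ'') dx = 8.6333, so ⟨T⟩ = 8.6333 / 2.9199.
⟨T⟩ = 2.9567.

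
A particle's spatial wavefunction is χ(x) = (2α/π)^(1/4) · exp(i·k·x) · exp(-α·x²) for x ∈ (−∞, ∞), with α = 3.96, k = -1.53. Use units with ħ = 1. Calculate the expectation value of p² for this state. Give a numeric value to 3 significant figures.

p² χ = −ħ² d²χ/dx²; ⟨p²⟩ = −ħ² ∫ χ*·χ'' dx.
Gaussian moments: ∫x^(2j)·e^(−2αx²) dx = (2j−1)!!/(4α)^j · √(π/(2α)), odd powers integrate to 0; here √(π/(2α)) = 0.62981. Derivatives: χ′ = (ik − 2αx)·χ, χ″ = ((ik − 2αx)² − 2α)·χ; the odd-in-x pieces drop out.
⟨p²⟩ = 6.3009.

6.30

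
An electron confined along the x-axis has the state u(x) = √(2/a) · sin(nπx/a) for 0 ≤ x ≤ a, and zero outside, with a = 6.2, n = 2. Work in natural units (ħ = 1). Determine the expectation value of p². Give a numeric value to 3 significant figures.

1.03

p² u = −ħ² d²u/dx²; ⟨p²⟩ = −ħ² ∫ u*·u'' dx.
d/dx sin(nπx/a) = (nπ/a)·cos(nπx/a) and d²/dx² sin(nπx/a) = −(nπ/a)²·sin(nπx/a); on 0 ≤ x ≤ a, ∫sin²(nπx/a) dx = a/2 and ∫sin(nπx/a)·cos(nπx/a) dx = 0.
⟨p²⟩ = 1.0270.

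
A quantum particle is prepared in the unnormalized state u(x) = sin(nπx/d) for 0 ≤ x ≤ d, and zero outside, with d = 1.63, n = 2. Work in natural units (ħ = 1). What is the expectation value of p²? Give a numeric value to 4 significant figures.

p² u = −ħ² d²u/dx²; ⟨p²⟩ = −ħ² ∫ u*·u'' dx / ∫|u|² dx.
d/dx sin(nπx/d) = (nπ/d)·cos(nπx/d) and d²/dx² sin(nπx/d) = −(nπ/d)²·sin(nπx/d); on 0 ≤ x ≤ d, ∫sin²(nπx/d) dx = d/2 and ∫sin(nπx/d)·cos(nπx/d) dx = 0.
State is unnormalized: ∫|u|² dx = 0.81500, and ∫u*·(−ħ² u'') dx = 12.110, so ⟨p²⟩ = 12.110 / 0.81500.
⟨p²⟩ = 14.859.

14.86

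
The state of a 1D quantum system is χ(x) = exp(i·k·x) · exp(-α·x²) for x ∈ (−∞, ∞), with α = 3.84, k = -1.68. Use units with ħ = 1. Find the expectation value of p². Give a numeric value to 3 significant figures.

6.66

p² χ = −ħ² d²χ/dx²; ⟨p²⟩ = −ħ² ∫ χ*·χ'' dx / ∫|χ|² dx.
Gaussian moments: ∫x^(2j)·e^(−2αx²) dx = (2j−1)!!/(4α)^j · √(π/(2α)), odd powers integrate to 0; here √(π/(2α)) = 0.63958. Derivatives: χ′ = (ik − 2αx)·χ, χ″ = ((ik − 2αx)² − 2α)·χ; the odd-in-x pieces drop out.
State is unnormalized: ∫|χ|² dx = 0.63958, and ∫χ*·(−ħ² χ'') dx = 4.2611, so ⟨p²⟩ = 4.2611 / 0.63958.
⟨p²⟩ = 6.6624.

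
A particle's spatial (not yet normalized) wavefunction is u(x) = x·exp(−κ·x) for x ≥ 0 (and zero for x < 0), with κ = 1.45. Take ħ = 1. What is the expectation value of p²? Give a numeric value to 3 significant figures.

p² u = −ħ² d²u/dx²; ⟨p²⟩ = −ħ² ∫ u*·u'' dx / ∫|u|² dx.
Differentiate x·exp(−κ·x) with the product rule; every integrand then reduces to terms xʲ·e^(−2κx) on [0, ∞), with ∫₀^∞ xʲ·e^(−2κx) dx = j!/(2κ)^(j+1).
State is unnormalized: ∫|u|² dx = 0.082004, and ∫u*·(−ħ² u'') dx = 0.17241, so ⟨p²⟩ = 0.17241 / 0.082004.
⟨p²⟩ = 2.1025.

2.10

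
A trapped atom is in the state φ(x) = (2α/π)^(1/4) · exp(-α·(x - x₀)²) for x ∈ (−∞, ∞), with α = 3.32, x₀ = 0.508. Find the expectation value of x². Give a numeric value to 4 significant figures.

0.3334

⟨x²⟩ = ∫ x²·|φ|² dx (integrals over the domain).
Gaussian moments (u = x − x₀): ∫u^(2j)·e^(−2αu²) du = (2j−1)!!/(4α)^j · √(π/(2α)), odd powers integrate to 0; here √(π/(2α)) = 0.68785.
⟨x²⟩ = 0.33337.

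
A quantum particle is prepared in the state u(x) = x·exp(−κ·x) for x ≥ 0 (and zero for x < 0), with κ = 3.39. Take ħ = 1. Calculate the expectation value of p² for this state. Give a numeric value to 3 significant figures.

11.5

p² u = −ħ² d²u/dx²; ⟨p²⟩ = −ħ² ∫ u*·u'' dx / ∫|u|² dx.
Differentiate x·exp(−κ·x) with the product rule; every integrand then reduces to terms xʲ·e^(−2κx) on [0, ∞), with ∫₀^∞ xʲ·e^(−2κx) dx = j!/(2κ)^(j+1).
State is unnormalized: ∫|u|² dx = 0.0064171, and ∫u*·(−ħ² u'') dx = 0.073746, so ⟨p²⟩ = 0.073746 / 0.0064171.
⟨p²⟩ = 11.492.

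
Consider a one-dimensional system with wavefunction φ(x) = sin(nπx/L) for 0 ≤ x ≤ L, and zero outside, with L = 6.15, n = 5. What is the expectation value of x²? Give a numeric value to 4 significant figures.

⟨x²⟩ = ∫ x²·|φ|² dx / ∫|φ|² dx (integrals over the domain).
With sin²θ = (1 − cos2θ)/2 on 0 ≤ x ≤ L: ∫sin²(nπx/L) dx = L/2, ∫x·sin²(nπx/L) dx = L²/4, ∫x²·sin²(nπx/L) dx = L³·(1/6 − 1/(4n²π²)); higher powers xᵏ the same way, integrating xᵏ·cos(2nπx/L) by parts.
State is unnormalized: ∫|φ|² dx = 3.0750, and ∫φ*·x²·φ dx = 38.532, so ⟨x²⟩ = 38.532 / 3.0750.
⟨x²⟩ = 12.531.

12.53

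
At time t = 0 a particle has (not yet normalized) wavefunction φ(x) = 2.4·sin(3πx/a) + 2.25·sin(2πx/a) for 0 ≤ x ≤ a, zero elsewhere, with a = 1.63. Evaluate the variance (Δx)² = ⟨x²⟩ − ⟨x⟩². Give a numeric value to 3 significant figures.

0.0976

Compute ⟨x⟩ and ⟨x²⟩ separately, then (Δx)² = ⟨x²⟩ − ⟨x⟩².
On 0 ≤ x ≤ a (j ≠ l): ∫sin²(jπx/a) dx = a/2, ∫sin(jπx/a)·sin(lπx/a) dx = 0; diagonal moments ∫x·sin²(jπx/a) dx = a²/4, ∫x²·sin²(jπx/a) dx = a³·(1/6 − 1/(4j²π²)); cross terms ∫x·sin(jπx/a)·sin(lπx/a) dx = 0 for j + l even and −4jla²/(π²(j² − l²)²) for j + l odd, ∫x²·sin(jπx/a)·sin(lπx/a) dx = (−1)^(j+l)·4jla³/(π²(j² − l²)²); higher powers the same way via product-to-sum and parts.
Normalization: ∫|φ|² dx = 8.8203.
⟨x⟩ = 0.49856 and ⟨x²⟩ = 0.34614.
(Δx)² = 0.34614 − (0.49856)² = 0.097577.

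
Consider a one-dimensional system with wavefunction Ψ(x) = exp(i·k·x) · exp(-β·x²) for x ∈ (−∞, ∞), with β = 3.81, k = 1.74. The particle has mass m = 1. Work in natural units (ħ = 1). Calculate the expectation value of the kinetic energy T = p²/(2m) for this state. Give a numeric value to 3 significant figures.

3.42

T = −(ħ²/2m) d²/dx², so ⟨T⟩ = −(ħ²/2m) ∫ Ψ*·Ψ'' dx / ∫|Ψ|² dx; with m = 1.
Gaussian moments: ∫x^(2j)·e^(−2βx²) dx = (2j−1)!!/(4β)^j · √(π/(2β)), odd powers integrate to 0; here √(π/(2β)) = 0.64209. Derivatives: Ψ′ = (ik − 2βx)·Ψ, Ψ″ = ((ik − 2βx)² − 2β)·Ψ; the odd-in-x pieces drop out.
State is unnormalized: ∫|Ψ|² dx = 0.64209, and ∫Ψ*·(−ħ²/2m · Ψ'') dx = 2.1952, so ⟨T⟩ = 2.1952 / 0.64209.
⟨T⟩ = 3.4188.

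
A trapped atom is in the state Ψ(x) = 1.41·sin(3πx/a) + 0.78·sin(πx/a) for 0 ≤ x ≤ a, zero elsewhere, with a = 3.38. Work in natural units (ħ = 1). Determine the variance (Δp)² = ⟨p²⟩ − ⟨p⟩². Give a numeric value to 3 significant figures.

6.16

Compute ⟨p⟩ and ⟨p²⟩ separately; (Δp)² = ⟨p²⟩ − ⟨p⟩².
d²/dx² sin(jπx/a) = −(jπ/a)²·sin(jπx/a); on 0 ≤ x ≤ a, ∫sin²(jπx/a) dx = a/2 and ∫sin(jπx/a)·sin(lπx/a) dx = 0 for j ≠ l, so only diagonal terms survive in ∫|Ψ|² and ∫Ψ·Ψ″; ∫Ψ·Ψ′ dx = [Ψ²/2] between the walls = 0.
Normalization: ∫|Ψ|² dx = 4.3881.
⟨p⟩ = 0.0000 and ⟨p²⟩ = 6.1557.
(Δp)² = 6.1557 − (0.0000)² = 6.1557.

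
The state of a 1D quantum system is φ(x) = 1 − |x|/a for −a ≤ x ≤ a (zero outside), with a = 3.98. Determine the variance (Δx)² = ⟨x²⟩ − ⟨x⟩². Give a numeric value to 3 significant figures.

1.58

Compute ⟨x⟩ and ⟨x²⟩ separately, then (Δx)² = ⟨x²⟩ − ⟨x⟩².
φ is even, so ∫ over [−a, a] = 2∫₀ᵃ with φ = 1 − x/a there: ∫₀ᵃ (1 − x/a)² dx = a/3, ∫₀ᵃ x²(1 − x/a)² dx = a³/30, ∫₀ᵃ x⁴(1 − x/a)² dx = a⁵/105.
Normalization: ∫|φ|² dx = 2.6533.
⟨x⟩ = 0.0000 and ⟨x²⟩ = 1.5840.
(Δx)² = 1.5840 − (0.0000)² = 1.5840.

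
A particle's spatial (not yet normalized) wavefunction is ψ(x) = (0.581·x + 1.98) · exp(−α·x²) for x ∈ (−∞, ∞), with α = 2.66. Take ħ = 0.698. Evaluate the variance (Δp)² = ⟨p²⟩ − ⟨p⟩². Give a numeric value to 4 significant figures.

Compute ⟨p⟩ and ⟨p²⟩ separately; (Δp)² = ⟨p²⟩ − ⟨p⟩².
Expand each integrand as polynomial × e^(−2αx²) and use ∫x^(2j)·e^(−2αx²) dx = (2j−1)!!/(4α)^j · √(π/(2α)), odd powers → 0; here √(π/(2α)) = 0.76846. Differentiate with the product rule, d/dx e^(−αx²) = −2αx·e^(−αx²).
Normalization: ∫|ψ|² dx = 3.0370.
⟨p⟩ = 0.0000 and ⟨p²⟩ = 1.3168.
(Δp)² = 1.3168 − (0.0000)² = 1.3168.

1.317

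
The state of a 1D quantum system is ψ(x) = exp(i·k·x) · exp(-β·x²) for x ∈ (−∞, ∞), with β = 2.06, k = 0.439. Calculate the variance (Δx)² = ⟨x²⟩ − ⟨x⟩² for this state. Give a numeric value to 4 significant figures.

0.1214

Compute ⟨x⟩ and ⟨x²⟩ separately, then (Δx)² = ⟨x²⟩ − ⟨x⟩².
Gaussian moments: ∫x^(2j)·e^(−2βx²) dx = (2j−1)!!/(4β)^j · √(π/(2β)), odd powers integrate to 0; here √(π/(2β)) = 0.87323.
Normalization: ∫|ψ|² dx = 0.87323.
⟨x⟩ = 0.0000 and ⟨x²⟩ = 0.12136.
(Δx)² = 0.12136 − (0.0000)² = 0.12136.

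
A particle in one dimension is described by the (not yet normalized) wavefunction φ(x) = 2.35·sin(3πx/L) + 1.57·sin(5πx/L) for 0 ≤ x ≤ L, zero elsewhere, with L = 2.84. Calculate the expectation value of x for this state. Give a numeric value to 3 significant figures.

1.42

⟨x⟩ = ∫ x·|φ|² dx / ∫|φ|² dx (integrals over the domain).
On 0 ≤ x ≤ L (j ≠ l): ∫sin²(jπx/L) dx = L/2, ∫sin(jπx/L)·sin(lπx/L) dx = 0; diagonal moments ∫x·sin²(jπx/L) dx = L²/4, ∫x²·sin²(jπx/L) dx = L³·(1/6 − 1/(4j²π²)); cross terms ∫x·sin(jπx/L)·sin(lπx/L) dx = 0 for j + l even and −4jlL²/(π²(j² − l²)²) for j + l odd, ∫x²·sin(jπx/L)·sin(lπx/L) dx = (−1)^(j+l)·4jlL³/(π²(j² − l²)²); higher powers the same way via product-to-sum and parts.
State is unnormalized: ∫|φ|² dx = 11.342, and ∫φ*·x·φ dx = 16.106, so ⟨x⟩ = 16.106 / 11.342.
⟨x⟩ = 1.4200.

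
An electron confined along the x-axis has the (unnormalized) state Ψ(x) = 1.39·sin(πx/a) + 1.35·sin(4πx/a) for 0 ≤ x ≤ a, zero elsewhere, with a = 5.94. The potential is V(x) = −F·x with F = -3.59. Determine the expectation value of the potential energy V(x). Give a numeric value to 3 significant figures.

10.4

⟨V⟩ = ∫ V(x)·|Ψ|² dx / ∫|Ψ|² dx.
On 0 ≤ x ≤ a (j ≠ l): ∫sin²(jπx/a) dx = a/2, ∫sin(jπx/a)·sin(lπx/a) dx = 0; diagonal moments ∫x·sin²(jπx/a) dx = a²/4, ∫x²·sin²(jπx/a) dx = a³·(1/6 − 1/(4j²π²)); cross terms ∫x·sin(jπx/a)·sin(lπx/a) dx = 0 for j + l even and −4jla²/(π²(j² − l²)²) for j + l odd, ∫x²·sin(jπx/a)·sin(lπx/a) dx = (−1)^(j+l)·4jla³/(π²(j² − l²)²); higher powers the same way via product-to-sum and parts.
State is unnormalized: ∫|Ψ|² dx = 11.151, and ∫Ψ*·V(x)·Ψ dx = 115.47, so ⟨V⟩ = 115.47 / 11.151.
⟨V⟩ = 10.355.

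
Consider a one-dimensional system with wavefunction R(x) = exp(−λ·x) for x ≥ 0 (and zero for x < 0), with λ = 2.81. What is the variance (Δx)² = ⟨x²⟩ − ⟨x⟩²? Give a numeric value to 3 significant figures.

0.0317

Compute ⟨x⟩ and ⟨x²⟩ separately, then (Δx)² = ⟨x²⟩ − ⟨x⟩².
Every integrand reduces to terms xʲ·e^(−2λx) on [0, ∞); use ∫₀^∞ xʲ·e^(−2λx) dx = j!/(2λ)^(j+1).
Normalization: ∫|R|² dx = 0.17794.
⟨x⟩ = 0.17794 and ⟨x²⟩ = 0.063322.
(Δx)² = 0.063322 − (0.17794)² = 0.031661.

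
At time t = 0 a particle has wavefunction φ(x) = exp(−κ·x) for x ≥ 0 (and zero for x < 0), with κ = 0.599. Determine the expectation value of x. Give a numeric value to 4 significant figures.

⟨x⟩ = ∫ x·|φ|² dx / ∫|φ|² dx (integrals over the domain).
Every integrand reduces to terms xʲ·e^(−2κx) on [0, ∞); use ∫₀^∞ xʲ·e^(−2κx) dx = j!/(2κ)^(j+1).
State is unnormalized: ∫|φ|² dx = 0.83472, and ∫φ*·x·φ dx = 0.69677, so ⟨x⟩ = 0.69677 / 0.83472.
⟨x⟩ = 0.83472.

0.8347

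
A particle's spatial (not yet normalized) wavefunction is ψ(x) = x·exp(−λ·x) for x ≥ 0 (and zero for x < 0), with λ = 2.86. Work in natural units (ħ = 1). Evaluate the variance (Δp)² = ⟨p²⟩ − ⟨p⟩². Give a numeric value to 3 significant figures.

Compute ⟨p⟩ and ⟨p²⟩ separately; (Δp)² = ⟨p²⟩ − ⟨p⟩².
Differentiate x·exp(−λ·x) with the product rule; every integrand then reduces to terms xʲ·e^(−2λx) on [0, ∞), with ∫₀^∞ xʲ·e^(−2λx) dx = j!/(2λ)^(j+1).
Normalization: ∫|ψ|² dx = 0.010687.
⟨p⟩ = 0.0000 and ⟨p²⟩ = 8.1796.
(Δp)² = 8.1796 − (0.0000)² = 8.1796.

8.18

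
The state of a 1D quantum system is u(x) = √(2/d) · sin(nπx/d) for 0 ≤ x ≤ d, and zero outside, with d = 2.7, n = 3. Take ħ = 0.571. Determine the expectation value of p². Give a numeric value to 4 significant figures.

p² u = −ħ² d²u/dx²; ⟨p²⟩ = −ħ² ∫ u*·u'' dx.
d/dx sin(nπx/d) = (nπ/d)·cos(nπx/d) and d²/dx² sin(nπx/d) = −(nπ/d)²·sin(nπx/d); on 0 ≤ x ≤ d, ∫sin²(nπx/d) dx = d/2 and ∫sin(nπx/d)·cos(nπx/d) dx = 0.
⟨p²⟩ = 3.9727.

3.973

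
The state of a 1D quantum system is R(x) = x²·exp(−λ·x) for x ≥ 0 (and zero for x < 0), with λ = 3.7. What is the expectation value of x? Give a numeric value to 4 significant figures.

0.6757

⟨x⟩ = ∫ x·|R|² dx / ∫|R|² dx (integrals over the domain).
Every integrand reduces to terms xʲ·e^(−2λx) on [0, ∞); use ∫₀^∞ xʲ·e^(−2λx) dx = j!/(2λ)^(j+1).
State is unnormalized: ∫|R|² dx = 0.0010816, and ∫R*·x·R dx = 0.00073079, so ⟨x⟩ = 0.00073079 / 0.0010816.
⟨x⟩ = 0.67568.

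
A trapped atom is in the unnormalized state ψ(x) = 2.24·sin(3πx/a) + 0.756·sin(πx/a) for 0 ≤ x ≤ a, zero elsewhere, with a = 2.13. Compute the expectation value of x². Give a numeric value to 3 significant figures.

⟨x²⟩ = ∫ x²·|ψ|² dx / ∫|ψ|² dx (integrals over the domain).
On 0 ≤ x ≤ a (j ≠ l): ∫sin²(jπx/a) dx = a/2, ∫sin(jπx/a)·sin(lπx/a) dx = 0; diagonal moments ∫x·sin²(jπx/a) dx = a²/4, ∫x²·sin²(jπx/a) dx = a³·(1/6 − 1/(4j²π²)); cross terms ∫x·sin(jπx/a)·sin(lπx/a) dx = 0 for j + l even and −4jla²/(π²(j² − l²)²) for j + l odd, ∫x²·sin(jπx/a)·sin(lπx/a) dx = (−1)^(j+l)·4jla³/(π²(j² − l²)²); higher powers the same way via product-to-sum and parts.
State is unnormalized: ∫|ψ|² dx = 5.9524, and ∫ψ*·x²·ψ dx = 9.3473, so ⟨x²⟩ = 9.3473 / 5.9524.
⟨x²⟩ = 1.5703.

1.57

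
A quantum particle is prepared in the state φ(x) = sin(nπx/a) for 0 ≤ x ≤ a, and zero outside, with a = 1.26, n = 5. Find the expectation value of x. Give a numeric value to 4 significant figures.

0.6300

⟨x⟩ = ∫ x·|φ|² dx / ∫|φ|² dx (integrals over the domain).
With sin²θ = (1 − cos2θ)/2 on 0 ≤ x ≤ a: ∫sin²(nπx/a) dx = a/2, ∫x·sin²(nπx/a) dx = a²/4, ∫x²·sin²(nπx/a) dx = a³·(1/6 − 1/(4n²π²)); higher powers xᵏ the same way, integrating xᵏ·cos(2nπx/a) by parts.
State is unnormalized: ∫|φ|² dx = 0.63000, and ∫φ*·x·φ dx = 0.39690, so ⟨x⟩ = 0.39690 / 0.63000.
⟨x⟩ = 0.63000.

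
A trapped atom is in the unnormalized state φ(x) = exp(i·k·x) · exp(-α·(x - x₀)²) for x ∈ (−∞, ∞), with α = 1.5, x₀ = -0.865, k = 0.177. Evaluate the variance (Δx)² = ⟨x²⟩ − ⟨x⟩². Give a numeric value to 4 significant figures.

0.1667

Compute ⟨x⟩ and ⟨x²⟩ separately, then (Δx)² = ⟨x²⟩ − ⟨x⟩².
Gaussian moments (u = x − x₀): ∫u^(2j)·e^(−2αu²) du = (2j−1)!!/(4α)^j · √(π/(2α)), odd powers integrate to 0; here √(π/(2α)) = 1.0233.
Normalization: ∫|φ|² dx = 1.0233.
⟨x⟩ = -0.86500 and ⟨x²⟩ = 0.91489.
(Δx)² = 0.91489 − (-0.86500)² = 0.16667.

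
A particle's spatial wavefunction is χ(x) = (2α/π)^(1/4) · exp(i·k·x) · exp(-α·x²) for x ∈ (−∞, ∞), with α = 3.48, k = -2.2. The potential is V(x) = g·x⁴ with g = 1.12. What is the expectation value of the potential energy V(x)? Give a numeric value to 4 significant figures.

0.01734

⟨V⟩ = ∫ V(x)·|χ|² dx.
Gaussian moments: ∫x^(2j)·e^(−2αx²) dx = (2j−1)!!/(4α)^j · √(π/(2α)), odd powers integrate to 0; here √(π/(2α)) = 0.67185.
⟨V⟩ = 0.017340.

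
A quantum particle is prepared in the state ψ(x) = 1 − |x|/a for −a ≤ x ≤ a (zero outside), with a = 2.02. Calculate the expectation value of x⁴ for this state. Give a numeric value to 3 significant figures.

⟨x⁴⟩ = ∫ x⁴·|ψ|² dx / ∫|ψ|² dx (integrals over the domain).
ψ is even, so ∫ over [−a, a] = 2∫₀ᵃ with ψ = 1 − x/a there: ∫₀ᵃ (1 − x/a)² dx = a/3, ∫₀ᵃ x²(1 − x/a)² dx = a³/30, ∫₀ᵃ x⁴(1 − x/a)² dx = a⁵/105.
State is unnormalized: ∫|ψ|² dx = 1.3467, and ∫ψ*·x⁴·ψ dx = 0.64062, so ⟨x⁴⟩ = 0.64062 / 1.3467.
⟨x⁴⟩ = 0.47570.

0.476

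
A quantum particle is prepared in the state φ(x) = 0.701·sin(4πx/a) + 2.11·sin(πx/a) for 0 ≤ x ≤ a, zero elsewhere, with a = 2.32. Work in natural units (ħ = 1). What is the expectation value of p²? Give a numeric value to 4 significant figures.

p² φ = −ħ² d²φ/dx²; ⟨p²⟩ = −ħ² ∫ φ*·φ'' dx / ∫|φ|² dx.
d²/dx² sin(jπx/a) = −(jπ/a)²·sin(jπx/a); on 0 ≤ x ≤ a, ∫sin²(jπx/a) dx = a/2 and ∫sin(jπx/a)·sin(lπx/a) dx = 0 for j ≠ l, so only diagonal terms survive in ∫|φ|² and ∫φ·φ″; ∫φ·φ′ dx = [φ²/2] between the walls = 0.
State is unnormalized: ∫|φ|² dx = 5.7345, and ∫φ*·(−ħ² φ'') dx = 26.194, so ⟨p²⟩ = 26.194 / 5.7345.
⟨p²⟩ = 4.5678.

4.568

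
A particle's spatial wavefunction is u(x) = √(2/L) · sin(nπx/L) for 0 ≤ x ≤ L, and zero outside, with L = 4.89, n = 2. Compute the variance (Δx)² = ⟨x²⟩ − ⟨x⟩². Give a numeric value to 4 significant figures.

1.690

Compute ⟨x⟩ and ⟨x²⟩ separately, then (Δx)² = ⟨x²⟩ − ⟨x⟩².
With sin²θ = (1 − cos2θ)/2 on 0 ≤ x ≤ L: ∫sin²(nπx/L) dx = L/2, ∫x·sin²(nπx/L) dx = L²/4, ∫x²·sin²(nπx/L) dx = L³·(1/6 − 1/(4n²π²)); higher powers xᵏ the same way, integrating xᵏ·cos(2nπx/L) by parts.
⟨x⟩ = 2.4450 and ⟨x²⟩ = 7.6678.
(Δx)² = 7.6678 − (2.4450)² = 1.6898.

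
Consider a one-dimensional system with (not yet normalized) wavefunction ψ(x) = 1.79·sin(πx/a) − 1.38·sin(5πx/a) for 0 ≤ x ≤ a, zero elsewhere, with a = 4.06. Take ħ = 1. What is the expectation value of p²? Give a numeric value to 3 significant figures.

5.96

p² ψ = −ħ² d²ψ/dx²; ⟨p²⟩ = −ħ² ∫ ψ*·ψ'' dx / ∫|ψ|² dx.
d²/dx² sin(jπx/a) = −(jπ/a)²·sin(jπx/a); on 0 ≤ x ≤ a, ∫sin²(jπx/a) dx = a/2 and ∫sin(jπx/a)·sin(lπx/a) dx = 0 for j ≠ l, so only diagonal terms survive in ∫|ψ|² and ∫ψ·ψ″; ∫ψ·ψ′ dx = [ψ²/2] between the walls = 0.
State is unnormalized: ∫|ψ|² dx = 10.370, and ∫ψ*·(−ħ² ψ'') dx = 61.763, so ⟨p²⟩ = 61.763 / 10.370.
⟨p²⟩ = 5.9558.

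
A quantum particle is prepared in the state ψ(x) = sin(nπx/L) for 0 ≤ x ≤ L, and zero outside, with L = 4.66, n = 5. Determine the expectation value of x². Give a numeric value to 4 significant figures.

7.195

⟨x²⟩ = ∫ x²·|ψ|² dx / ∫|ψ|² dx (integrals over the domain).
With sin²θ = (1 − cos2θ)/2 on 0 ≤ x ≤ L: ∫sin²(nπx/L) dx = L/2, ∫x·sin²(nπx/L) dx = L²/4, ∫x²·sin²(nπx/L) dx = L³·(1/6 − 1/(4n²π²)); higher powers xᵏ the same way, integrating xᵏ·cos(2nπx/L) by parts.
State is unnormalized: ∫|ψ|² dx = 2.3300, and ∫ψ*·x²·ψ dx = 16.763, so ⟨x²⟩ = 16.763 / 2.3300.
⟨x²⟩ = 7.1945.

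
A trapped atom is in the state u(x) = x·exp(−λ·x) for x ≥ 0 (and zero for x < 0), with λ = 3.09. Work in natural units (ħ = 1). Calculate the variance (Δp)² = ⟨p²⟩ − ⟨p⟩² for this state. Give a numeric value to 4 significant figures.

9.548

Compute ⟨p⟩ and ⟨p²⟩ separately; (Δp)² = ⟨p²⟩ − ⟨p⟩².
Differentiate x·exp(−λ·x) with the product rule; every integrand then reduces to terms xʲ·e^(−2λx) on [0, ∞), with ∫₀^∞ xʲ·e^(−2λx) dx = j!/(2λ)^(j+1).
Normalization: ∫|u|² dx = 0.0084735.
⟨p⟩ = 0.0000 and ⟨p²⟩ = 9.5481.
(Δp)² = 9.5481 − (0.0000)² = 9.5481.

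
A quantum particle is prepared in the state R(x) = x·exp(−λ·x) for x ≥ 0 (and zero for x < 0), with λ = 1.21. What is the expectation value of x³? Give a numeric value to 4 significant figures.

4.234

⟨x³⟩ = ∫ x³·|R|² dx / ∫|R|² dx (integrals over the domain).
Every integrand reduces to terms xʲ·e^(−2λx) on [0, ∞); use ∫₀^∞ xʲ·e^(−2λx) dx = j!/(2λ)^(j+1).
State is unnormalized: ∫|R|² dx = 0.14112, and ∫R*·x³·R dx = 0.59743, so ⟨x³⟩ = 0.59743 / 0.14112.
⟨x³⟩ = 4.2336.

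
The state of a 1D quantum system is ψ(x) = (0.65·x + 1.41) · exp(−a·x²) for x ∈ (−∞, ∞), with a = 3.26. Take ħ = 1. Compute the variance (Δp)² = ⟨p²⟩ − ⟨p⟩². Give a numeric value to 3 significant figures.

3.36

Compute ⟨p⟩ and ⟨p²⟩ separately; (Δp)² = ⟨p²⟩ − ⟨p⟩².
Expand each integrand as polynomial × e^(−2ax²) and use ∫x^(2j)·e^(−2ax²) dx = (2j−1)!!/(4a)^j · √(π/(2a)), odd powers → 0; here √(π/(2a)) = 0.69415. Differentiate with the product rule, d/dx e^(−ax²) = −2ax·e^(−ax²).
Normalization: ∫|ψ|² dx = 1.4025.
⟨p⟩ = 0.0000 and ⟨p²⟩ = 3.3646.
(Δp)² = 3.3646 − (0.0000)² = 3.3646.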